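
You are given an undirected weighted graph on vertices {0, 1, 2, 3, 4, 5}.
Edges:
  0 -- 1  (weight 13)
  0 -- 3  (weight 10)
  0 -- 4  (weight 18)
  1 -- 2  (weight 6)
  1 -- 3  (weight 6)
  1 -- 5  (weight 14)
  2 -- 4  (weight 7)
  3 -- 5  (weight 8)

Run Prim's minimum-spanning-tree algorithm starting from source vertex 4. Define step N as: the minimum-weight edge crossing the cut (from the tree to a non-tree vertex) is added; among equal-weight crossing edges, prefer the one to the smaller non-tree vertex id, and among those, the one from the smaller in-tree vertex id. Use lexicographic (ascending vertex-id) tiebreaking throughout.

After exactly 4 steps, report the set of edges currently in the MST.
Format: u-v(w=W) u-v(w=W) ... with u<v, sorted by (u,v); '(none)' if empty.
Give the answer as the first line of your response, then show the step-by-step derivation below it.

1-2(w=6) 1-3(w=6) 2-4(w=7) 3-5(w=8)

step 1: add edge 2-4 (w=7); MST = {2-4(w=7)}
step 2: add edge 1-2 (w=6); MST = {1-2(w=6) 2-4(w=7)}
step 3: add edge 1-3 (w=6); MST = {1-2(w=6) 1-3(w=6) 2-4(w=7)}
step 4: add edge 3-5 (w=8); MST = {1-2(w=6) 1-3(w=6) 2-4(w=7) 3-5(w=8)}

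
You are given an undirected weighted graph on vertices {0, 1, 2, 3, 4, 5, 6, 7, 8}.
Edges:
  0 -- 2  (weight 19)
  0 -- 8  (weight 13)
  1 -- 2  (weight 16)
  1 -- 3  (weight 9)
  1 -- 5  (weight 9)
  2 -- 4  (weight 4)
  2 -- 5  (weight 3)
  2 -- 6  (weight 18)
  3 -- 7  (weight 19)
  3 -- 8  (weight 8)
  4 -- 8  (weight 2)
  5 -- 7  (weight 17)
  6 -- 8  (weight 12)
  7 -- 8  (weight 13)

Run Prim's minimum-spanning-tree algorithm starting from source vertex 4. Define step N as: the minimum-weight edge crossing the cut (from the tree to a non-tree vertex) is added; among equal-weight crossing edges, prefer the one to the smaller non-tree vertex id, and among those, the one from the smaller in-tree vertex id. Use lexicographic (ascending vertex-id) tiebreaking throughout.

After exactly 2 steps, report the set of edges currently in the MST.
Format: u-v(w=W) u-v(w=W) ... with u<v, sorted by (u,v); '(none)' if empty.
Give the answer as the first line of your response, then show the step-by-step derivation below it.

2-4(w=4) 4-8(w=2)

step 1: add edge 4-8 (w=2); MST = {4-8(w=2)}
step 2: add edge 2-4 (w=4); MST = {2-4(w=4) 4-8(w=2)}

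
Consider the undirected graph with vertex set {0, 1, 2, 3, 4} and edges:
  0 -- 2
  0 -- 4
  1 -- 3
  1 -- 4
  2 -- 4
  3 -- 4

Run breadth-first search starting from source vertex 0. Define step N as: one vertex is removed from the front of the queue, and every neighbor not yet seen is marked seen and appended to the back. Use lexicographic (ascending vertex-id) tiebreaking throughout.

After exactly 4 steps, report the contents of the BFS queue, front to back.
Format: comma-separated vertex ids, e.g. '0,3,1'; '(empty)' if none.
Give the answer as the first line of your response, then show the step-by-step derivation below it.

3

step 1: dequeue 0; queue=[2,4]; order=0
step 2: dequeue 2; queue=[4]; order=0,2
step 3: dequeue 4; queue=[1,3]; order=0,2,4
step 4: dequeue 1; queue=[3]; order=0,2,4,1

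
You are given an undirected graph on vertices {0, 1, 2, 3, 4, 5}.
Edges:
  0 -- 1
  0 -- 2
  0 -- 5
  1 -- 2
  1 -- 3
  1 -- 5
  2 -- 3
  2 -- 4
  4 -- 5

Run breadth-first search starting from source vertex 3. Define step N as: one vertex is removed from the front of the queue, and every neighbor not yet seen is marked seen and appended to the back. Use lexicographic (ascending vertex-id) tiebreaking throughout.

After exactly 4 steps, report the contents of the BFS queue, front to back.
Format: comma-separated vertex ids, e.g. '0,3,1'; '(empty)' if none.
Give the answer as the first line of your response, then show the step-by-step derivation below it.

5,4

step 1: dequeue 3; queue=[1,2]; order=3
step 2: dequeue 1; queue=[2,0,5]; order=3,1
step 3: dequeue 2; queue=[0,5,4]; order=3,1,2
step 4: dequeue 0; queue=[5,4]; order=3,1,2,0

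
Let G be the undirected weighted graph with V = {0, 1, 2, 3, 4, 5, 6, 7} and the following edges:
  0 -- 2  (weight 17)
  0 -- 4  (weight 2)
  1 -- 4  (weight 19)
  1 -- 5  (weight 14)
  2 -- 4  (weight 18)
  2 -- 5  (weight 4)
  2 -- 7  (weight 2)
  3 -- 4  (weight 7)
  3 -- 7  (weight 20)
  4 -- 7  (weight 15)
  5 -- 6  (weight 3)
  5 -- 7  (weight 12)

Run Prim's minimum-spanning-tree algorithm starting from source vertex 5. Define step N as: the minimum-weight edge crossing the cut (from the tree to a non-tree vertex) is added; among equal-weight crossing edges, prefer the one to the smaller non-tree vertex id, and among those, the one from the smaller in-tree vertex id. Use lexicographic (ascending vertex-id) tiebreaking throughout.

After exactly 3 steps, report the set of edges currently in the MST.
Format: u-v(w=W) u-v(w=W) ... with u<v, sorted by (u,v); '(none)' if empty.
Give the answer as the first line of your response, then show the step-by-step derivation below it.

2-5(w=4) 2-7(w=2) 5-6(w=3)

step 1: add edge 5-6 (w=3); MST = {5-6(w=3)}
step 2: add edge 2-5 (w=4); MST = {2-5(w=4) 5-6(w=3)}
step 3: add edge 2-7 (w=2); MST = {2-5(w=4) 2-7(w=2) 5-6(w=3)}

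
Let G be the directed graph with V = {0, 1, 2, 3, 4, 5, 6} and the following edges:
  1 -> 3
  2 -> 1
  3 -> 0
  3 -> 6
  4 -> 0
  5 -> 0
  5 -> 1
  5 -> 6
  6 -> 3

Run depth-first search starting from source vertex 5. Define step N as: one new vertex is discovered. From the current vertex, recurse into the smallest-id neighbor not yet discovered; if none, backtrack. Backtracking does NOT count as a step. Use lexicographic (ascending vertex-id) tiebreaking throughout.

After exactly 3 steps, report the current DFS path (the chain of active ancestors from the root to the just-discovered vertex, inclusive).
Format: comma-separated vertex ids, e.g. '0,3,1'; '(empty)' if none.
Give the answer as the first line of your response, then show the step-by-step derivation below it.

5,1

step 1: discover 5; path=5; order=5
step 2: discover 0; path=5>0; order=5,0
step 3: discover 1; path=5>1; order=5,0,1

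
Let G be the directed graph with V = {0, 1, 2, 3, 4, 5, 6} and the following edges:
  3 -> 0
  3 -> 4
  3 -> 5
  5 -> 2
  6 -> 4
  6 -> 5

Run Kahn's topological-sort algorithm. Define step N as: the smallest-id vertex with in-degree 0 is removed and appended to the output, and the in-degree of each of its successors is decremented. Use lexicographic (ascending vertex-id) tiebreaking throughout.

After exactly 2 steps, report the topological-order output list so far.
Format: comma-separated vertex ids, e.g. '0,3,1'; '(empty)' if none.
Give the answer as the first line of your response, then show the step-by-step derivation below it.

1,3

step 1: output 1; order=[1]; indeg=(1,0,1,0,2,2,0)
step 2: output 3; order=[1,3]; indeg=(0,0,1,0,1,1,0)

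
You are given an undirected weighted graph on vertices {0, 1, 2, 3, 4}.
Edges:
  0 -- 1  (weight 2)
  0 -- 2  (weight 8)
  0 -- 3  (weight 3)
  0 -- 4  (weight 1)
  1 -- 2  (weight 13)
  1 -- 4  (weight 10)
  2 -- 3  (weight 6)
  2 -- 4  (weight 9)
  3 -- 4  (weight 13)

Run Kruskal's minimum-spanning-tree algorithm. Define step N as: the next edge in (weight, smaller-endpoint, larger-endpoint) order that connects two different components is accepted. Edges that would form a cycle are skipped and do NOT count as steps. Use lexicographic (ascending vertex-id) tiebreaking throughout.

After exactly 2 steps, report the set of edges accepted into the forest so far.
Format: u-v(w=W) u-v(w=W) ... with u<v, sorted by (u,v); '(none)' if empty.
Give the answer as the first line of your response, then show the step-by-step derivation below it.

0-1(w=2) 0-4(w=1)

step 1: add edge 0-4 (w=1); MST = {0-4(w=1)}
step 2: add edge 0-1 (w=2); MST = {0-1(w=2) 0-4(w=1)}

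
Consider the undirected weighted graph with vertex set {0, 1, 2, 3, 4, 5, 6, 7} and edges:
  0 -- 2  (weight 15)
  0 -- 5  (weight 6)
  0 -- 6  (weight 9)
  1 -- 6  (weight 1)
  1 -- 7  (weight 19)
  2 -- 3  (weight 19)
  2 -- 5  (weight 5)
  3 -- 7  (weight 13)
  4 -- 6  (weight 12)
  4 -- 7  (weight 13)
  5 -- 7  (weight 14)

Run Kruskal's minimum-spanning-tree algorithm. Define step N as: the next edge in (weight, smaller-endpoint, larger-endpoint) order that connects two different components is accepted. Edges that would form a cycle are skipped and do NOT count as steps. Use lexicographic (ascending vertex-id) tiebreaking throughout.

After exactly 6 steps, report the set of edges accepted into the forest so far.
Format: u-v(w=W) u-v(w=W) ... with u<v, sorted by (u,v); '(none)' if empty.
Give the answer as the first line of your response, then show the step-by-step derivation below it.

0-5(w=6) 0-6(w=9) 1-6(w=1) 2-5(w=5) 3-7(w=13) 4-6(w=12)

step 1: add edge 1-6 (w=1); MST = {1-6(w=1)}
step 2: add edge 2-5 (w=5); MST = {1-6(w=1) 2-5(w=5)}
step 3: add edge 0-5 (w=6); MST = {0-5(w=6) 1-6(w=1) 2-5(w=5)}
step 4: add edge 0-6 (w=9); MST = {0-5(w=6) 0-6(w=9) 1-6(w=1) 2-5(w=5)}
step 5: add edge 4-6 (w=12); MST = {0-5(w=6) 0-6(w=9) 1-6(w=1) 2-5(w=5) 4-6(w=12)}
step 6: add edge 3-7 (w=13); MST = {0-5(w=6) 0-6(w=9) 1-6(w=1) 2-5(w=5) 3-7(w=13) 4-6(w=12)}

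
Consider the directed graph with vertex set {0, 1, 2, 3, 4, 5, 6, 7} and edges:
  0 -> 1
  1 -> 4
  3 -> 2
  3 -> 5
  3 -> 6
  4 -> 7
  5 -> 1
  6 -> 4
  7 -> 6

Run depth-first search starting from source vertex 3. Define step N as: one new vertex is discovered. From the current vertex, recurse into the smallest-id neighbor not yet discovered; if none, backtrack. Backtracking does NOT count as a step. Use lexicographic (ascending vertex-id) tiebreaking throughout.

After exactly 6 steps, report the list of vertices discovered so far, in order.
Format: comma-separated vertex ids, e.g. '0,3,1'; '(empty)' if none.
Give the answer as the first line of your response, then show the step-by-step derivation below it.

3,2,5,1,4,7

step 1: discover 3; path=3; order=3
step 2: discover 2; path=3>2; order=3,2
step 3: discover 5; path=3>5; order=3,2,5
step 4: discover 1; path=3>5>1; order=3,2,5,1
step 5: discover 4; path=3>5>1>4; order=3,2,5,1,4
step 6: discover 7; path=3>5>1>4>7; order=3,2,5,1,4,7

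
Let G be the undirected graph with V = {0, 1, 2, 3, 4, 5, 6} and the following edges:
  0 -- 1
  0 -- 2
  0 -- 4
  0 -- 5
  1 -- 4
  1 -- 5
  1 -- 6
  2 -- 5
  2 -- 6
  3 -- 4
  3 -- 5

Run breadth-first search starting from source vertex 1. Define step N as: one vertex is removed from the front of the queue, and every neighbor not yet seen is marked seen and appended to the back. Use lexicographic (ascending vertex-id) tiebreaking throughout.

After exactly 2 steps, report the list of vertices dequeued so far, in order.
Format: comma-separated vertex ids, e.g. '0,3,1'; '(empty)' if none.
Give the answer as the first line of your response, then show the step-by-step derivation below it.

1,0

step 1: dequeue 1; queue=[0,4,5,6]; order=1
step 2: dequeue 0; queue=[4,5,6,2]; order=1,0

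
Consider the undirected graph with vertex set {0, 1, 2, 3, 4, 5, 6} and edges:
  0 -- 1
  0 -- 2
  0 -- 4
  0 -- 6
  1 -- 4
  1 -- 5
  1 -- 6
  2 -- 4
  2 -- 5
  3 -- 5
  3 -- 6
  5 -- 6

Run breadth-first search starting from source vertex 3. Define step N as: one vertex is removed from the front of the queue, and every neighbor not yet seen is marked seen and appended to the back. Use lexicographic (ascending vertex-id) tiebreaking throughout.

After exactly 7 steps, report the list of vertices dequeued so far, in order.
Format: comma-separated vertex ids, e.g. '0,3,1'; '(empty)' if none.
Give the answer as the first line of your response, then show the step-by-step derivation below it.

3,5,6,1,2,0,4

step 1: dequeue 3; queue=[5,6]; order=3
step 2: dequeue 5; queue=[6,1,2]; order=3,5
step 3: dequeue 6; queue=[1,2,0]; order=3,5,6
step 4: dequeue 1; queue=[2,0,4]; order=3,5,6,1
step 5: dequeue 2; queue=[0,4]; order=3,5,6,1,2
step 6: dequeue 0; queue=[4]; order=3,5,6,1,2,0
step 7: dequeue 4; queue=[(empty)]; order=3,5,6,1,2,0,4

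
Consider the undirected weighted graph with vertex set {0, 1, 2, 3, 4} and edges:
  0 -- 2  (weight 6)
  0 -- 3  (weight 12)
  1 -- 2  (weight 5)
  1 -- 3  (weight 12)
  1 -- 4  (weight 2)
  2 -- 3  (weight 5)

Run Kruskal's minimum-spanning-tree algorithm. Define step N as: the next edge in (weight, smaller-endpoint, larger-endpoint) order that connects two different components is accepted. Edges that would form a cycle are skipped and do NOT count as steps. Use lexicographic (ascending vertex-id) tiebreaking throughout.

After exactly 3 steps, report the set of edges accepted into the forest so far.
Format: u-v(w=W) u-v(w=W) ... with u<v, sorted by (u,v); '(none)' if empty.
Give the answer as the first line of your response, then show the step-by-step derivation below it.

1-2(w=5) 1-4(w=2) 2-3(w=5)

step 1: add edge 1-4 (w=2); MST = {1-4(w=2)}
step 2: add edge 1-2 (w=5); MST = {1-2(w=5) 1-4(w=2)}
step 3: add edge 2-3 (w=5); MST = {1-2(w=5) 1-4(w=2) 2-3(w=5)}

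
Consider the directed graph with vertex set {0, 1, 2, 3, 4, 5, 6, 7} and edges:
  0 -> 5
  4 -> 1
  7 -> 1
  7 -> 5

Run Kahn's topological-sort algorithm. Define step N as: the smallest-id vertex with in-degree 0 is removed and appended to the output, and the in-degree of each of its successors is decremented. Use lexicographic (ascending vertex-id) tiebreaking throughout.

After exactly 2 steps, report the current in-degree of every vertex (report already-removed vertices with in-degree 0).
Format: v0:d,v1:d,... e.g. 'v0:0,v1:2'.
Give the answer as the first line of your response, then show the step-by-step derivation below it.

v0:0,v1:2,v2:0,v3:0,v4:0,v5:1,v6:0,v7:0

step 1: output 0; order=[0]; indeg=(0,2,0,0,0,1,0,0)
step 2: output 2; order=[0,2]; indeg=(0,2,0,0,0,1,0,0)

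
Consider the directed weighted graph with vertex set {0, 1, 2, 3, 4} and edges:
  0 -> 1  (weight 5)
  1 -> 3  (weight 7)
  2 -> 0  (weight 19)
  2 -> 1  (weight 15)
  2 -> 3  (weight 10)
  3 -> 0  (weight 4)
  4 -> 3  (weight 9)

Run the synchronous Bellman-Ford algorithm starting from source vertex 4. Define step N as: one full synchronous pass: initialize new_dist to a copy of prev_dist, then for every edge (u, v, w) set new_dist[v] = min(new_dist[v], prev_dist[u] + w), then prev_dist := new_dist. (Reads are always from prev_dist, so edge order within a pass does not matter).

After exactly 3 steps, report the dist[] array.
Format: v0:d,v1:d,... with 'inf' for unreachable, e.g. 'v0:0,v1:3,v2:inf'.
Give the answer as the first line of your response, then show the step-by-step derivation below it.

v0:13,v1:18,v2:inf,v3:9,v4:0

step 1: dist = v0:inf,v1:inf,v2:inf,v3:9,v4:0
step 2: dist = v0:13,v1:inf,v2:inf,v3:9,v4:0
step 3: dist = v0:13,v1:18,v2:inf,v3:9,v4:0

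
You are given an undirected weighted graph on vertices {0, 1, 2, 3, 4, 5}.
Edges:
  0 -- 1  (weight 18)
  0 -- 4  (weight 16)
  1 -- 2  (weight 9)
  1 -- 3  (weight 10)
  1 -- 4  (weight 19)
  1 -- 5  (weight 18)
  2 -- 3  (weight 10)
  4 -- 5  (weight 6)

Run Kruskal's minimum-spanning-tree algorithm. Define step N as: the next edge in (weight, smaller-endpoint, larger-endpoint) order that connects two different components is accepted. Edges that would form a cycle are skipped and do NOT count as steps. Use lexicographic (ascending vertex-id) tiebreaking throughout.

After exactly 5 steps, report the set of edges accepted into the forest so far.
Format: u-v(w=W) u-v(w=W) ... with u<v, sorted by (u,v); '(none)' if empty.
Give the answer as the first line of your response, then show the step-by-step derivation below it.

0-1(w=18) 0-4(w=16) 1-2(w=9) 1-3(w=10) 4-5(w=6)

step 1: add edge 4-5 (w=6); MST = {4-5(w=6)}
step 2: add edge 1-2 (w=9); MST = {1-2(w=9) 4-5(w=6)}
step 3: add edge 1-3 (w=10); MST = {1-2(w=9) 1-3(w=10) 4-5(w=6)}
step 4: add edge 0-4 (w=16); MST = {0-4(w=16) 1-2(w=9) 1-3(w=10) 4-5(w=6)}
step 5: add edge 0-1 (w=18); MST = {0-1(w=18) 0-4(w=16) 1-2(w=9) 1-3(w=10) 4-5(w=6)}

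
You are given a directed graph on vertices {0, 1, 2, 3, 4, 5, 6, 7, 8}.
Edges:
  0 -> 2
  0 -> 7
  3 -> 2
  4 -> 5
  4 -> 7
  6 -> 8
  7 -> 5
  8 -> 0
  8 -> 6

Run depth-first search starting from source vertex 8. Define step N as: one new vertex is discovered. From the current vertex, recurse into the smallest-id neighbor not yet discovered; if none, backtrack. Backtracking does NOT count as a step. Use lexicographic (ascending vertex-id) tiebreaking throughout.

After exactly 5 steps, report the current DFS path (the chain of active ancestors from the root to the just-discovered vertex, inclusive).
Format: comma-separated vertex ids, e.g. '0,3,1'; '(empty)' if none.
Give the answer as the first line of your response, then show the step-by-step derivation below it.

8,0,7,5

step 1: discover 8; path=8; order=8
step 2: discover 0; path=8>0; order=8,0
step 3: discover 2; path=8>0>2; order=8,0,2
step 4: discover 7; path=8>0>7; order=8,0,2,7
step 5: discover 5; path=8>0>7>5; order=8,0,2,7,5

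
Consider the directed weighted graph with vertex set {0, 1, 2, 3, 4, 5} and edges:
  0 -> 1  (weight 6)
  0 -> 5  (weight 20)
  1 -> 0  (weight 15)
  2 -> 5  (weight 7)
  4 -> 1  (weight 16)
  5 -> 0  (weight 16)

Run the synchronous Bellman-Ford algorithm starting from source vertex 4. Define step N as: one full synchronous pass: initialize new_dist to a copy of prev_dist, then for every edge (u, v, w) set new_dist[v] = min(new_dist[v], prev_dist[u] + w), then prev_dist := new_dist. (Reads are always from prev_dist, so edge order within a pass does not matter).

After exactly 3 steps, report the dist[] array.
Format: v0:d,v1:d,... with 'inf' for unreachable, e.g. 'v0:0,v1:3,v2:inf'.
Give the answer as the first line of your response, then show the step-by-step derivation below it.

v0:31,v1:16,v2:inf,v3:inf,v4:0,v5:51

step 1: dist = v0:inf,v1:16,v2:inf,v3:inf,v4:0,v5:inf
step 2: dist = v0:31,v1:16,v2:inf,v3:inf,v4:0,v5:inf
step 3: dist = v0:31,v1:16,v2:inf,v3:inf,v4:0,v5:51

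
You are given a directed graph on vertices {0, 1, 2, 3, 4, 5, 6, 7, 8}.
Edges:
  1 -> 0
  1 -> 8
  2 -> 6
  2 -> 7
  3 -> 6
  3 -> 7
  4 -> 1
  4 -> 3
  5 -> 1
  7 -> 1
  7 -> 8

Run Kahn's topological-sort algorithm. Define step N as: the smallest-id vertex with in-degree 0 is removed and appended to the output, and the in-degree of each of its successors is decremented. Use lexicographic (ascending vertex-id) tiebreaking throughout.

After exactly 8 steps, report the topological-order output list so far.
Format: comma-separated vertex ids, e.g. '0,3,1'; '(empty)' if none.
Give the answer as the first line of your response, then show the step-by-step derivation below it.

2,4,3,5,6,7,1,0

step 1: output 2; order=[2]; indeg=(1,3,0,1,0,0,1,1,2)
step 2: output 4; order=[2,4]; indeg=(1,2,0,0,0,0,1,1,2)
step 3: output 3; order=[2,4,3]; indeg=(1,2,0,0,0,0,0,0,2)
step 4: output 5; order=[2,4,3,5]; indeg=(1,1,0,0,0,0,0,0,2)
step 5: output 6; order=[2,4,3,5,6]; indeg=(1,1,0,0,0,0,0,0,2)
step 6: output 7; order=[2,4,3,5,6,7]; indeg=(1,0,0,0,0,0,0,0,1)
step 7: output 1; order=[2,4,3,5,6,7,1]; indeg=(0,0,0,0,0,0,0,0,0)
step 8: output 0; order=[2,4,3,5,6,7,1,0]; indeg=(0,0,0,0,0,0,0,0,0)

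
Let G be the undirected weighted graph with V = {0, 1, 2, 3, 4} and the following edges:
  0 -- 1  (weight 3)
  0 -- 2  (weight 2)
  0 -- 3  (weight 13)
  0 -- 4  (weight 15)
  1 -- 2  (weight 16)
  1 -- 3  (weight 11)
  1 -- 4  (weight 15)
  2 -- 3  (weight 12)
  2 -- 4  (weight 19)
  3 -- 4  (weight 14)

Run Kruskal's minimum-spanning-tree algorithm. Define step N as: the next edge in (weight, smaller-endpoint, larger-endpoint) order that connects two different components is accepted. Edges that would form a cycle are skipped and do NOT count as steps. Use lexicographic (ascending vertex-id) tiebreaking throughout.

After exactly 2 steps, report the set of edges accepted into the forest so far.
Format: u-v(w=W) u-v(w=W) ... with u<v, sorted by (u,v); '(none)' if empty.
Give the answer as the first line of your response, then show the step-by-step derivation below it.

0-1(w=3) 0-2(w=2)

step 1: add edge 0-2 (w=2); MST = {0-2(w=2)}
step 2: add edge 0-1 (w=3); MST = {0-1(w=3) 0-2(w=2)}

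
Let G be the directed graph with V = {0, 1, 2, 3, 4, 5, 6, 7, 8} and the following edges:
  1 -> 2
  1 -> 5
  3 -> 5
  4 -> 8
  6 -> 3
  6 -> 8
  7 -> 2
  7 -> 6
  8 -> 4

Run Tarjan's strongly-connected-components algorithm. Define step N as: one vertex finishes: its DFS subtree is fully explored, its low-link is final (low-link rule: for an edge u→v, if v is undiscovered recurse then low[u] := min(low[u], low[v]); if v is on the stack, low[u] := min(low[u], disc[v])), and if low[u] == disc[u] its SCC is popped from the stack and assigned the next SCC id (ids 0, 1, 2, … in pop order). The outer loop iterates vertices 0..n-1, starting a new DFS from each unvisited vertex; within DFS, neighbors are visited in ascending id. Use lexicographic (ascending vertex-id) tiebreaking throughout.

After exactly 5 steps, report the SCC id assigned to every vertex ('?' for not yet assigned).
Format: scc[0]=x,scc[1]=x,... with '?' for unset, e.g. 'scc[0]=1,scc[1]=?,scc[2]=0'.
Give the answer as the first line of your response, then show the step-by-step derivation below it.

scc[0]=0,scc[1]=3,scc[2]=1,scc[3]=4,scc[4]=?,scc[5]=2,scc[6]=?,scc[7]=?,scc[8]=?

step 1: low=(low[0]=0,low[1]=?,low[2]=?,low[3]=?,low[4]=?,low[5]=?,low[6]=?,low[7]=?,low[8]=?); scc=(scc[0]=0,scc[1]=?,scc[2]=?,scc[3]=?,scc[4]=?,scc[5]=?,scc[6]=?,scc[7]=?,scc[8]=?)
step 2: low=(low[0]=0,low[1]=1,low[2]=2,low[3]=?,low[4]=?,low[5]=?,low[6]=?,low[7]=?,low[8]=?); scc=(scc[0]=0,scc[1]=?,scc[2]=1,scc[3]=?,scc[4]=?,scc[5]=?,scc[6]=?,scc[7]=?,scc[8]=?)
step 3: low=(low[0]=0,low[1]=1,low[2]=2,low[3]=?,low[4]=?,low[5]=3,low[6]=?,low[7]=?,low[8]=?); scc=(scc[0]=0,scc[1]=?,scc[2]=1,scc[3]=?,scc[4]=?,scc[5]=2,scc[6]=?,scc[7]=?,scc[8]=?)
step 4: low=(low[0]=0,low[1]=1,low[2]=2,low[3]=?,low[4]=?,low[5]=3,low[6]=?,low[7]=?,low[8]=?); scc=(scc[0]=0,scc[1]=3,scc[2]=1,scc[3]=?,scc[4]=?,scc[5]=2,scc[6]=?,scc[7]=?,scc[8]=?)
step 5: low=(low[0]=0,low[1]=1,low[2]=2,low[3]=4,low[4]=?,low[5]=3,low[6]=?,low[7]=?,low[8]=?); scc=(scc[0]=0,scc[1]=3,scc[2]=1,scc[3]=4,scc[4]=?,scc[5]=2,scc[6]=?,scc[7]=?,scc[8]=?)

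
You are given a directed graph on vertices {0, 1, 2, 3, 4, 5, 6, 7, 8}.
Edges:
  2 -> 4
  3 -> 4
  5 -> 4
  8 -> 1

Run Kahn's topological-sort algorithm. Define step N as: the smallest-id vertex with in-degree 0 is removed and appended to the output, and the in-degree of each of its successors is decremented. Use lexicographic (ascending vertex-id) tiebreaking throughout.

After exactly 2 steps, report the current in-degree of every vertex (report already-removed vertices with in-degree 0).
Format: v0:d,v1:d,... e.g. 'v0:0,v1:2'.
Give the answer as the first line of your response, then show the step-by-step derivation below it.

v0:0,v1:1,v2:0,v3:0,v4:2,v5:0,v6:0,v7:0,v8:0

step 1: output 0; order=[0]; indeg=(0,1,0,0,3,0,0,0,0)
step 2: output 2; order=[0,2]; indeg=(0,1,0,0,2,0,0,0,0)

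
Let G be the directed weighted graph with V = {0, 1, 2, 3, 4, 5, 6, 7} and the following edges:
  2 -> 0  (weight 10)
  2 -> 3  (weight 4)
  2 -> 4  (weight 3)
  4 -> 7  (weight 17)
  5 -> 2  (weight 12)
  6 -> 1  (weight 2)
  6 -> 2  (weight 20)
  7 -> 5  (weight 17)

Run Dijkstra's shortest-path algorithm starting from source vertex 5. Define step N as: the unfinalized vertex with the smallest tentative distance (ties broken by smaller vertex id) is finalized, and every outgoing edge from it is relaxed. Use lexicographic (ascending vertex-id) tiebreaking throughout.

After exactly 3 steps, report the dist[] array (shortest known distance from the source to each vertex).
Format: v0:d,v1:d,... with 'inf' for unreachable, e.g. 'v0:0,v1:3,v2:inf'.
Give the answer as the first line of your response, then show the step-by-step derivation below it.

v0:22,v1:inf,v2:12,v3:16,v4:15,v5:0,v6:inf,v7:32

step 1: dist = v0:inf,v1:inf,v2:12,v3:inf,v4:inf,v5:0,v6:inf,v7:inf
step 2: dist = v0:22,v1:inf,v2:12,v3:16,v4:15,v5:0,v6:inf,v7:inf
step 3: dist = v0:22,v1:inf,v2:12,v3:16,v4:15,v5:0,v6:inf,v7:32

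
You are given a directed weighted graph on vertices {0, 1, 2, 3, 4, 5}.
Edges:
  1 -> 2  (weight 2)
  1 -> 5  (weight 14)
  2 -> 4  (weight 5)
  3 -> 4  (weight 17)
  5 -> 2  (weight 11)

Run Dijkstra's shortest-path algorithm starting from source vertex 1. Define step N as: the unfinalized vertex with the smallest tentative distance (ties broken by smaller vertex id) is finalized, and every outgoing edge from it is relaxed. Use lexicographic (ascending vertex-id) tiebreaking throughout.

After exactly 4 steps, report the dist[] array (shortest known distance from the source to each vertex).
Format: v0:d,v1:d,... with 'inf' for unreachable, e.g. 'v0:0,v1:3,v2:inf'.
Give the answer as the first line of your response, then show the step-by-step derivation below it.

v0:inf,v1:0,v2:2,v3:inf,v4:7,v5:14

step 1: dist = v0:inf,v1:0,v2:2,v3:inf,v4:inf,v5:14
step 2: dist = v0:inf,v1:0,v2:2,v3:inf,v4:7,v5:14
step 3: dist = v0:inf,v1:0,v2:2,v3:inf,v4:7,v5:14
step 4: dist = v0:inf,v1:0,v2:2,v3:inf,v4:7,v5:14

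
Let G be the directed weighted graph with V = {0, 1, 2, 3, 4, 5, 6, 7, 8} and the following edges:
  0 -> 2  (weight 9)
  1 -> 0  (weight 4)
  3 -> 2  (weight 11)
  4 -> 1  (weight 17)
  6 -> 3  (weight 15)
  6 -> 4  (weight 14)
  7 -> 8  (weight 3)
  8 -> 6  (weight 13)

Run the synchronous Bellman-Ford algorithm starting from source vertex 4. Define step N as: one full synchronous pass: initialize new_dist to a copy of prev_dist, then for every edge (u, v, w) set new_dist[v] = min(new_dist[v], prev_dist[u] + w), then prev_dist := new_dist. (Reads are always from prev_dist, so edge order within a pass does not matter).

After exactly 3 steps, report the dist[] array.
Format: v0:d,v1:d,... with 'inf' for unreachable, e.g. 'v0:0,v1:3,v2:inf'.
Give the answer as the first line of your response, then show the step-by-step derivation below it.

v0:21,v1:17,v2:30,v3:inf,v4:0,v5:inf,v6:inf,v7:inf,v8:inf

step 1: dist = v0:inf,v1:17,v2:inf,v3:inf,v4:0,v5:inf,v6:inf,v7:inf,v8:inf
step 2: dist = v0:21,v1:17,v2:inf,v3:inf,v4:0,v5:inf,v6:inf,v7:inf,v8:inf
step 3: dist = v0:21,v1:17,v2:30,v3:inf,v4:0,v5:inf,v6:inf,v7:inf,v8:inf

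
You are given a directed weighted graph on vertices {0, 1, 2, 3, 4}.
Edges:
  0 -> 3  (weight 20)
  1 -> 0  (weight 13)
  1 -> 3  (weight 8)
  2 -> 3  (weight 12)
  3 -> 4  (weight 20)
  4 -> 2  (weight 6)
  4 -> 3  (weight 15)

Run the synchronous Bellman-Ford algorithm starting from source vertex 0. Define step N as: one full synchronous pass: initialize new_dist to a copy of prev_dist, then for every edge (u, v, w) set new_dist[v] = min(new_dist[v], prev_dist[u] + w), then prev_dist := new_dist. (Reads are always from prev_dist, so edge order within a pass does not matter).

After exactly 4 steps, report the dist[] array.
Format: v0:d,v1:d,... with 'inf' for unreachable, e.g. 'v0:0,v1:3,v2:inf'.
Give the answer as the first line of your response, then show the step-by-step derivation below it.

v0:0,v1:inf,v2:46,v3:20,v4:40

step 1: dist = v0:0,v1:inf,v2:inf,v3:20,v4:inf
step 2: dist = v0:0,v1:inf,v2:inf,v3:20,v4:40
step 3: dist = v0:0,v1:inf,v2:46,v3:20,v4:40
step 4: dist = v0:0,v1:inf,v2:46,v3:20,v4:40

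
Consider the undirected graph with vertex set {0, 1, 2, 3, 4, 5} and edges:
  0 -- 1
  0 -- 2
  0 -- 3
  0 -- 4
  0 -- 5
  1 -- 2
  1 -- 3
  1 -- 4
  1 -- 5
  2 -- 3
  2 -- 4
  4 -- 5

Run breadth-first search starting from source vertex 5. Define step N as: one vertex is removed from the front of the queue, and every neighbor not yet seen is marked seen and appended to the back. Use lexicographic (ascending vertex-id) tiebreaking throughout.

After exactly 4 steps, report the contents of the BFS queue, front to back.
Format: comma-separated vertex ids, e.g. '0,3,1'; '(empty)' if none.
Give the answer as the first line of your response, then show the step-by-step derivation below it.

2,3

step 1: dequeue 5; queue=[0,1,4]; order=5
step 2: dequeue 0; queue=[1,4,2,3]; order=5,0
step 3: dequeue 1; queue=[4,2,3]; order=5,0,1
step 4: dequeue 4; queue=[2,3]; order=5,0,1,4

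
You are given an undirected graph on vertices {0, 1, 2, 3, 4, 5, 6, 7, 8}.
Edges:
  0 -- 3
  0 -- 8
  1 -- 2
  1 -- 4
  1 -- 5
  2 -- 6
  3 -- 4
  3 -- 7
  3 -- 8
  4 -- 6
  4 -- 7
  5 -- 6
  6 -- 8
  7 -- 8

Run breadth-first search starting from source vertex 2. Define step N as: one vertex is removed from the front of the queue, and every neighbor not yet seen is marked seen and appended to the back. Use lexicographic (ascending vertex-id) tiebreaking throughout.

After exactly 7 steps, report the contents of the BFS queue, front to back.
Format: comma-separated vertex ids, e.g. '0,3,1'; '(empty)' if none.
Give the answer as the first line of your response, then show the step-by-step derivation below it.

7,0

step 1: dequeue 2; queue=[1,6]; order=2
step 2: dequeue 1; queue=[6,4,5]; order=2,1
step 3: dequeue 6; queue=[4,5,8]; order=2,1,6
step 4: dequeue 4; queue=[5,8,3,7]; order=2,1,6,4
step 5: dequeue 5; queue=[8,3,7]; order=2,1,6,4,5
step 6: dequeue 8; queue=[3,7,0]; order=2,1,6,4,5,8
step 7: dequeue 3; queue=[7,0]; order=2,1,6,4,5,8,3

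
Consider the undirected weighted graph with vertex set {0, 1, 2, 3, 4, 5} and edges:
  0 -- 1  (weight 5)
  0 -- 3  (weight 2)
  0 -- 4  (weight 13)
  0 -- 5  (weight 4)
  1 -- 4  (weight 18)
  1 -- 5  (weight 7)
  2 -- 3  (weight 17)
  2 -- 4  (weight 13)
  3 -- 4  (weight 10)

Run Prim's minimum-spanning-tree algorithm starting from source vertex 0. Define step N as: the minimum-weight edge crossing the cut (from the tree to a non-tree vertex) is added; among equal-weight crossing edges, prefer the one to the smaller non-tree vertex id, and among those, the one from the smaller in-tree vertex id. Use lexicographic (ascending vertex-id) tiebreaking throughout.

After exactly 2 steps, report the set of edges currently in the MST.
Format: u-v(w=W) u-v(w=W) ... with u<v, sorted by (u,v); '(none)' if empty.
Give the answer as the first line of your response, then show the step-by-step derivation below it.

0-3(w=2) 0-5(w=4)

step 1: add edge 0-3 (w=2); MST = {0-3(w=2)}
step 2: add edge 0-5 (w=4); MST = {0-3(w=2) 0-5(w=4)}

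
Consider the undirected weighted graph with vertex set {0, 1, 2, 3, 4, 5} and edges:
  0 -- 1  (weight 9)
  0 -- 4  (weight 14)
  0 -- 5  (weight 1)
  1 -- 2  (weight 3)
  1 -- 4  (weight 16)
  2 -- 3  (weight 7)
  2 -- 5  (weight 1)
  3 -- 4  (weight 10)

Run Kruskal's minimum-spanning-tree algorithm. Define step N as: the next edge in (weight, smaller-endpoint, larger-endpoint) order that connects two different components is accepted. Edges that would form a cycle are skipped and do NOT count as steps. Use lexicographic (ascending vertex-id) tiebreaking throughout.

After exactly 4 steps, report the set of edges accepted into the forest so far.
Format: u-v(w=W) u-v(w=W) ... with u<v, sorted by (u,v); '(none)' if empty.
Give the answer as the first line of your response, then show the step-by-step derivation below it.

0-5(w=1) 1-2(w=3) 2-3(w=7) 2-5(w=1)

step 1: add edge 0-5 (w=1); MST = {0-5(w=1)}
step 2: add edge 2-5 (w=1); MST = {0-5(w=1) 2-5(w=1)}
step 3: add edge 1-2 (w=3); MST = {0-5(w=1) 1-2(w=3) 2-5(w=1)}
step 4: add edge 2-3 (w=7); MST = {0-5(w=1) 1-2(w=3) 2-3(w=7) 2-5(w=1)}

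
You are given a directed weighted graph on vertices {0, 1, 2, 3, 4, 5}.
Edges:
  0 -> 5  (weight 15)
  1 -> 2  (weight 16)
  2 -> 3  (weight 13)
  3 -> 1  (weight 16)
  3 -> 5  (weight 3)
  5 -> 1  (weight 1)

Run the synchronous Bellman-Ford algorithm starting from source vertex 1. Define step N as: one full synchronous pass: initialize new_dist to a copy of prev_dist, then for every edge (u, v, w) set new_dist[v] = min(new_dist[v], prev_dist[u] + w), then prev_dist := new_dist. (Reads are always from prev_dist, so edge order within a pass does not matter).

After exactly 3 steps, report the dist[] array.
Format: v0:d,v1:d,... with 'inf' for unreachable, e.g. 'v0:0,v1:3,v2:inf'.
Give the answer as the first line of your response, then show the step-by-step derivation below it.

v0:inf,v1:0,v2:16,v3:29,v4:inf,v5:32

step 1: dist = v0:inf,v1:0,v2:16,v3:inf,v4:inf,v5:inf
step 2: dist = v0:inf,v1:0,v2:16,v3:29,v4:inf,v5:inf
step 3: dist = v0:inf,v1:0,v2:16,v3:29,v4:inf,v5:32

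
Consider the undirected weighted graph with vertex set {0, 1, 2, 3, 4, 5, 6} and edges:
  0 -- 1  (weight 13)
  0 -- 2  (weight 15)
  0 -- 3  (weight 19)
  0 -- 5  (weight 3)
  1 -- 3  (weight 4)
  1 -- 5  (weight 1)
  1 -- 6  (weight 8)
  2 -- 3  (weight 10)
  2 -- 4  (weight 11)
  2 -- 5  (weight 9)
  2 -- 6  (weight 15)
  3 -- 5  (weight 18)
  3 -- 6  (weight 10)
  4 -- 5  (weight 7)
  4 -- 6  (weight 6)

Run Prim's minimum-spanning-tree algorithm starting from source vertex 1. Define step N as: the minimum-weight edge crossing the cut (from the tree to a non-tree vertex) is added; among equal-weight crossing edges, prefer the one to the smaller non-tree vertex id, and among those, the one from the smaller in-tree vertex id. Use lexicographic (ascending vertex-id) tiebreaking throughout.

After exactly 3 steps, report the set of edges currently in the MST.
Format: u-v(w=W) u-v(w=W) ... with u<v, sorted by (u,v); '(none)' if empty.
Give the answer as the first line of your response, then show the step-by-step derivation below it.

0-5(w=3) 1-3(w=4) 1-5(w=1)

step 1: add edge 1-5 (w=1); MST = {1-5(w=1)}
step 2: add edge 0-5 (w=3); MST = {0-5(w=3) 1-5(w=1)}
step 3: add edge 1-3 (w=4); MST = {0-5(w=3) 1-3(w=4) 1-5(w=1)}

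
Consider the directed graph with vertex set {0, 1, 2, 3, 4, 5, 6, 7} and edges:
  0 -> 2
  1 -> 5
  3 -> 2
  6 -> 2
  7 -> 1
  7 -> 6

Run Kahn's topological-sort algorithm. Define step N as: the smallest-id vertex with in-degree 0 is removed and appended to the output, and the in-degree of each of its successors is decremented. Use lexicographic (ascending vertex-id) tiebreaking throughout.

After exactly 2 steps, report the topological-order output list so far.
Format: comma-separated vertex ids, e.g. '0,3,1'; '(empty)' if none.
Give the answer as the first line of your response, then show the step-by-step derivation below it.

0,3

step 1: output 0; order=[0]; indeg=(0,1,2,0,0,1,1,0)
step 2: output 3; order=[0,3]; indeg=(0,1,1,0,0,1,1,0)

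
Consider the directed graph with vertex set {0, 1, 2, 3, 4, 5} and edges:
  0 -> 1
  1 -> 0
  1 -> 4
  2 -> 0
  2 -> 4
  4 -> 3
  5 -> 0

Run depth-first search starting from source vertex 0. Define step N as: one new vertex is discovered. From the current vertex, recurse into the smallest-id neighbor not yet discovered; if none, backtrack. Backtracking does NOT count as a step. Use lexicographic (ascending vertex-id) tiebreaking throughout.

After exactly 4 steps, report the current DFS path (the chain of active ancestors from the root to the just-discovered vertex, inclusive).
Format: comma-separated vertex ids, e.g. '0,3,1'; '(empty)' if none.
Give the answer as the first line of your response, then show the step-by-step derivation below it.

0,1,4,3

step 1: discover 0; path=0; order=0
step 2: discover 1; path=0>1; order=0,1
step 3: discover 4; path=0>1>4; order=0,1,4
step 4: discover 3; path=0>1>4>3; order=0,1,4,3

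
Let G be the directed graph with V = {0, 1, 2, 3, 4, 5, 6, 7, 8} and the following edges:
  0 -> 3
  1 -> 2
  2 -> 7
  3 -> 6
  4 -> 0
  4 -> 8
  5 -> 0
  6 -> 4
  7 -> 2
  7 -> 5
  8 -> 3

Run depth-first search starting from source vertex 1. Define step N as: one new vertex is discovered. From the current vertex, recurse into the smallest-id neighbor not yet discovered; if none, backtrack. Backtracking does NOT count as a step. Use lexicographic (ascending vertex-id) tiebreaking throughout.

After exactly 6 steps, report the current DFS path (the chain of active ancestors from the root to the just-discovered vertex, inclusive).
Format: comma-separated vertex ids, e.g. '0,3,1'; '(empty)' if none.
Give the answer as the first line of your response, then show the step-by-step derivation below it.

1,2,7,5,0,3

step 1: discover 1; path=1; order=1
step 2: discover 2; path=1>2; order=1,2
step 3: discover 7; path=1>2>7; order=1,2,7
step 4: discover 5; path=1>2>7>5; order=1,2,7,5
step 5: discover 0; path=1>2>7>5>0; order=1,2,7,5,0
step 6: discover 3; path=1>2>7>5>0>3; order=1,2,7,5,0,3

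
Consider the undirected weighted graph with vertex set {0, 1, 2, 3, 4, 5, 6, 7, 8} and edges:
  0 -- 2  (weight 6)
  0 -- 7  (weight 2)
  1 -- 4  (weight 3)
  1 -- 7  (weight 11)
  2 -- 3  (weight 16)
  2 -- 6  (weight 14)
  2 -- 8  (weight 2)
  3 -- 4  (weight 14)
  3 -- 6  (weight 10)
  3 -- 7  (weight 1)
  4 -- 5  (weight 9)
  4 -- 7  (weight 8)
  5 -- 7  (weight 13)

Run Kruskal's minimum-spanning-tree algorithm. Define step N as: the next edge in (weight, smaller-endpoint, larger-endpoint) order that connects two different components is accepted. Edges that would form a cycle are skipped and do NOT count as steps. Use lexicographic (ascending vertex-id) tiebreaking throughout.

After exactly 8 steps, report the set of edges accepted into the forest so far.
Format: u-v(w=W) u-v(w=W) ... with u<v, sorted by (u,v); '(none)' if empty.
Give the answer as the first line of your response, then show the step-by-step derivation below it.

0-2(w=6) 0-7(w=2) 1-4(w=3) 2-8(w=2) 3-6(w=10) 3-7(w=1) 4-5(w=9) 4-7(w=8)

step 1: add edge 3-7 (w=1); MST = {3-7(w=1)}
step 2: add edge 0-7 (w=2); MST = {0-7(w=2) 3-7(w=1)}
step 3: add edge 2-8 (w=2); MST = {0-7(w=2) 2-8(w=2) 3-7(w=1)}
step 4: add edge 1-4 (w=3); MST = {0-7(w=2) 1-4(w=3) 2-8(w=2) 3-7(w=1)}
step 5: add edge 0-2 (w=6); MST = {0-2(w=6) 0-7(w=2) 1-4(w=3) 2-8(w=2) 3-7(w=1)}
step 6: add edge 4-7 (w=8); MST = {0-2(w=6) 0-7(w=2) 1-4(w=3) 2-8(w=2) 3-7(w=1) 4-7(w=8)}
step 7: add edge 4-5 (w=9); MST = {0-2(w=6) 0-7(w=2) 1-4(w=3) 2-8(w=2) 3-7(w=1) 4-5(w=9) 4-7(w=8)}
step 8: add edge 3-6 (w=10); MST = {0-2(w=6) 0-7(w=2) 1-4(w=3) 2-8(w=2) 3-6(w=10) 3-7(w=1) 4-5(w=9) 4-7(w=8)}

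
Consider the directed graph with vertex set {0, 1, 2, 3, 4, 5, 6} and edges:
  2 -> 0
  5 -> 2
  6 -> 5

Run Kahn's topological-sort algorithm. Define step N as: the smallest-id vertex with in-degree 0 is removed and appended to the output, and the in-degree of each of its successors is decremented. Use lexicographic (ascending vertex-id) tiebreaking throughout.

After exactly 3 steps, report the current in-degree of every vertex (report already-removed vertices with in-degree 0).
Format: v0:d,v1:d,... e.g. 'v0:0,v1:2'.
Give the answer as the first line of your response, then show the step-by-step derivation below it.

v0:1,v1:0,v2:1,v3:0,v4:0,v5:1,v6:0

step 1: output 1; order=[1]; indeg=(1,0,1,0,0,1,0)
step 2: output 3; order=[1,3]; indeg=(1,0,1,0,0,1,0)
step 3: output 4; order=[1,3,4]; indeg=(1,0,1,0,0,1,0)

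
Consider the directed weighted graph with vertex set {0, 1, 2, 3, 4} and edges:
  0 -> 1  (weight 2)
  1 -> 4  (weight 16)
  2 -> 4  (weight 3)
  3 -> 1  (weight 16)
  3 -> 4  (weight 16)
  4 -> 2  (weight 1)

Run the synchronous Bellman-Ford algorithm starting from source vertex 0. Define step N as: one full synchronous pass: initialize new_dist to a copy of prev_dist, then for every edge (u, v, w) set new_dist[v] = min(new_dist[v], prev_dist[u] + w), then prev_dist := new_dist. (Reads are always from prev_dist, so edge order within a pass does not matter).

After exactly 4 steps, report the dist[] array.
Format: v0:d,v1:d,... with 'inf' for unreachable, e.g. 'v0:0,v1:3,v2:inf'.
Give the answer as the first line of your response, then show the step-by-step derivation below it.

v0:0,v1:2,v2:19,v3:inf,v4:18

step 1: dist = v0:0,v1:2,v2:inf,v3:inf,v4:inf
step 2: dist = v0:0,v1:2,v2:inf,v3:inf,v4:18
step 3: dist = v0:0,v1:2,v2:19,v3:inf,v4:18
step 4: dist = v0:0,v1:2,v2:19,v3:inf,v4:18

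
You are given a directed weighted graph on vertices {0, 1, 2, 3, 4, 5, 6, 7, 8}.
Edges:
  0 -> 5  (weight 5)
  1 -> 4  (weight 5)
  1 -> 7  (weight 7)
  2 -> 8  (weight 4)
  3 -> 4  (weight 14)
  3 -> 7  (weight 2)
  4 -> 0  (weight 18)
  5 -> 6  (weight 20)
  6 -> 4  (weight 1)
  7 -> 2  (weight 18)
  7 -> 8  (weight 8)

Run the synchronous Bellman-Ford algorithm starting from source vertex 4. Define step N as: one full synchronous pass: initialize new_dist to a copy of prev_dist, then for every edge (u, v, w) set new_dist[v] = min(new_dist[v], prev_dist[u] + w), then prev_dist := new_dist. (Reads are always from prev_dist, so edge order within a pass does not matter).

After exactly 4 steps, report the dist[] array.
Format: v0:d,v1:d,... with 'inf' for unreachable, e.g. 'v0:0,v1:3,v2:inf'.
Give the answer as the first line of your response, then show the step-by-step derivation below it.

v0:18,v1:inf,v2:inf,v3:inf,v4:0,v5:23,v6:43,v7:inf,v8:inf

step 1: dist = v0:18,v1:inf,v2:inf,v3:inf,v4:0,v5:inf,v6:inf,v7:inf,v8:inf
step 2: dist = v0:18,v1:inf,v2:inf,v3:inf,v4:0,v5:23,v6:inf,v7:inf,v8:inf
step 3: dist = v0:18,v1:inf,v2:inf,v3:inf,v4:0,v5:23,v6:43,v7:inf,v8:inf
step 4: dist = v0:18,v1:inf,v2:inf,v3:inf,v4:0,v5:23,v6:43,v7:inf,v8:inf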